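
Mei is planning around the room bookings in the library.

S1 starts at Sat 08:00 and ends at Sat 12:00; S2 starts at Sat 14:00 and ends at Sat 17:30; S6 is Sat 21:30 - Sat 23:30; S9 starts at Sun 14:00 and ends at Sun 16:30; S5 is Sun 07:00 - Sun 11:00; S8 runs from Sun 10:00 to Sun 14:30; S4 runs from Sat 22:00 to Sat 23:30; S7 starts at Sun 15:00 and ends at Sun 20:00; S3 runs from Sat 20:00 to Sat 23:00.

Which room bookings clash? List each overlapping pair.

S3 & S4, S3 & S6, S4 & S6, S5 & S8, S7 & S9, S8 & S9

Two intervals overlap when each starts before the other ends.
Sorted by start: S1, S2, S3, S6, S4, S5, S8, S9, S7.
S2 starts after S1 ends, so nothing later overlaps S1 either.
S3 starts after S2 ends, so nothing later overlaps S2 either.
S6 starts before S3 ends → S3 and S6 overlap.
S4 starts before S3 ends → S3 and S4 overlap.
S5 starts after S3 ends, so nothing later overlaps S3 either.
S4 starts before S6 ends → S6 and S4 overlap.
S5 starts after S6 ends, so nothing later overlaps S6 either.
S5 starts after S4 ends, so nothing later overlaps S4 either.
S8 starts before S5 ends → S5 and S8 overlap.
S9 starts after S5 ends, so nothing later overlaps S5 either.
S9 starts before S8 ends → S8 and S9 overlap.
S7 starts after S8 ends.
S7 starts before S9 ends → S9 and S7 overlap.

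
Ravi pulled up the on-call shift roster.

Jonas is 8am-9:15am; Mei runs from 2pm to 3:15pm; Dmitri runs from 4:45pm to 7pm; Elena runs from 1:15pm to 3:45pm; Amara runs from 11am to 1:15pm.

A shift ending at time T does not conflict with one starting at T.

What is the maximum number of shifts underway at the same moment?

Sweep the timeline, counting +1 at each start and −1 at each end (ends before starts at a tie):
8am start Jonas → 1
9:15am end Jonas → 0
11am start Amara → 1
1:15pm end Amara → 0
1:15pm start Elena → 1
2pm start Mei → 2
3:15pm end Mei → 1
3:45pm end Elena → 0
4:45pm start Dmitri → 1
7pm end Dmitri → 0
Peak is 2, at 2pm (Elena, Mei).

2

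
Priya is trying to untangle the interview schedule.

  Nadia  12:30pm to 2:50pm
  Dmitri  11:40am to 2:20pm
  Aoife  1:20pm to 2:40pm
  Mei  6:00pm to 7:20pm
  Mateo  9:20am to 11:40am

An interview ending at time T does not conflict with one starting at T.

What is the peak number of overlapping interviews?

3

Walk through starts and ends in time order (an end at T is processed before a start at T):
9:20am start Mateo → 1
11:40am end Mateo → 0
11:40am start Dmitri → 1
12:30pm start Nadia → 2
1:20pm start Aoife → 3
2:20pm end Dmitri → 2
2:40pm end Aoife → 1
2:50pm end Nadia → 0
6:00pm start Mei → 1
7:20pm end Mei → 0
Peak is 3, at 1:20pm (Aoife, Dmitri, Nadia).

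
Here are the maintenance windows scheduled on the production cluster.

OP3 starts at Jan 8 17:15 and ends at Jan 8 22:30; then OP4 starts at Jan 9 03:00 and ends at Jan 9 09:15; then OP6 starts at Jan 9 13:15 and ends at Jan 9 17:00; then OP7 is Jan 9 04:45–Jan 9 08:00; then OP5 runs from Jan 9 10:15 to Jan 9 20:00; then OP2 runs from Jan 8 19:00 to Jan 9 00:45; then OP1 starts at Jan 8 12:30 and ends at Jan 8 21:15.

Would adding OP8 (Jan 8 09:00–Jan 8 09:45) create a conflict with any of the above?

No — it doesn't clash with anything

OP1: starts Jan 8 12:30 at or after OP8 ends Jan 8 09:45 → clear.
OP3: starts Jan 8 17:15 at or after OP8 ends Jan 8 09:45 → clear.
OP2: starts Jan 8 19:00 at or after OP8 ends Jan 8 09:45 → clear.
OP4: starts Jan 9 03:00 at or after OP8 ends Jan 8 09:45 → clear.
OP7: starts Jan 9 04:45 at or after OP8 ends Jan 8 09:45 → clear.
OP5: starts Jan 9 10:15 at or after OP8 ends Jan 8 09:45 → clear.
OP6: starts Jan 9 13:15 at or after OP8 ends Jan 8 09:45 → clear.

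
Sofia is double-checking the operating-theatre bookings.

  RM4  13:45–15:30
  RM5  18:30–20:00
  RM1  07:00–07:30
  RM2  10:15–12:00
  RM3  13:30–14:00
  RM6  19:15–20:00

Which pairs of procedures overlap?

Check each pair: they overlap iff neither finishes before the other starts.
Sorted by start: RM1, RM2, RM3, RM4, RM5, RM6.
RM2 starts after RM1 ends — done with RM1.
RM3 starts after RM2 ends — done with RM2.
RM4 starts before RM3 ends → RM3 and RM4 overlap.
RM5 starts after RM3 ends — done with RM3.
RM5 starts after RM4 ends — done with RM4.
RM6 starts before RM5 ends → RM5 and RM6 overlap.

RM3 & RM4, RM5 & RM6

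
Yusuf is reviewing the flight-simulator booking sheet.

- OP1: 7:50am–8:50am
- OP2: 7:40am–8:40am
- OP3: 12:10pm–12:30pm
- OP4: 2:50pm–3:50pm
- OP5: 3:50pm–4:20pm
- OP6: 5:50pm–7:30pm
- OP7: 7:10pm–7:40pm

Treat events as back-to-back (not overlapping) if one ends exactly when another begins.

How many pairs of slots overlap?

Check each pair: they overlap iff neither finishes before the other starts.
Sorted by start: OP2, OP1, OP3, OP4, OP5, OP6, OP7.
OP1 starts before OP2 ends → OP2 and OP1 overlap.
OP3 starts after OP2 ends, so nothing later overlaps OP2 either.
OP3 starts after OP1 ends, so nothing later overlaps OP1 either.
OP4 starts after OP3 ends, so nothing later overlaps OP3 either.
OP5 starts exactly when OP4 ends (back-to-back, no overlap), so nothing later overlaps OP4 either.
OP6 starts after OP5 ends, so nothing later overlaps OP5 either.
OP7 starts before OP6 ends → OP6 and OP7 overlap.
Overlapping pairs: OP1 & OP2, OP6 & OP7 — 2 in total.

2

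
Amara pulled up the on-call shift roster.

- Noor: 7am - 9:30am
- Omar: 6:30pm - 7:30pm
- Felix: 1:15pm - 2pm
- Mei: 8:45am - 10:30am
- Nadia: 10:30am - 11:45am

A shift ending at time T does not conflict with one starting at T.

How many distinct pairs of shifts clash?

1

Sorted by start: Noor, Mei, Nadia, Felix, Omar.
Mei starts before Noor ends → Noor and Mei overlap.
Nadia starts after Noor ends, so Noor has no further overlaps.
Nadia starts exactly when Mei ends (back-to-back, no overlap), so Mei has no further overlaps.
Felix starts after Nadia ends, so Nadia has no further overlaps.
Omar starts after Felix ends.
Overlapping pairs: Mei & Noor — 1 in total.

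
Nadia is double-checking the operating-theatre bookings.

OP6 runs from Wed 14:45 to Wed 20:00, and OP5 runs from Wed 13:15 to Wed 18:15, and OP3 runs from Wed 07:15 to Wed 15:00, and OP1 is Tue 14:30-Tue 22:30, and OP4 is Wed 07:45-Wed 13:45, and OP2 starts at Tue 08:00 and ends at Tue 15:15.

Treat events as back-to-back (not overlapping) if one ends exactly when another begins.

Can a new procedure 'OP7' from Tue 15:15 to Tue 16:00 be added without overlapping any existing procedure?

No — it overlaps OP1

OP2: ends Tue 15:15 at or before OP7 starts Tue 15:15 → clear.
OP1: starts Tue 14:30 before OP7 ends Tue 16:00, and ends Tue 22:30 after OP7 starts Tue 15:15 → overlap.
OP3: starts Wed 07:15 at or after OP7 ends Tue 16:00 → clear.
OP4: starts Wed 07:45 at or after OP7 ends Tue 16:00 → clear.
OP5: starts Wed 13:15 at or after OP7 ends Tue 16:00 → clear.
OP6: starts Wed 14:45 at or after OP7 ends Tue 16:00 → clear.
OP7 overlaps OP1.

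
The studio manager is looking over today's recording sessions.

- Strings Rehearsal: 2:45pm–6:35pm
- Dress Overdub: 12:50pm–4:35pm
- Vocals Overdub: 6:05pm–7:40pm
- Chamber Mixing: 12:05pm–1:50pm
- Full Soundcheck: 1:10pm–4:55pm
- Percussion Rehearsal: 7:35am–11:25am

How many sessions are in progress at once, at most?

Walk through starts and ends in time order (an end at T is processed before a start at T):
7:35am start Percussion Rehearsal → 1
11:25am end Percussion Rehearsal → 0
12:05pm start Chamber Mixing → 1
12:50pm start Dress Overdub → 2
1:10pm start Full Soundcheck → 3
1:50pm end Chamber Mixing → 2
2:45pm start Strings Rehearsal → 3
4:35pm end Dress Overdub → 2
4:55pm end Full Soundcheck → 1
6:05pm start Vocals Overdub → 2
6:35pm end Strings Rehearsal → 1
7:40pm end Vocals Overdub → 0
Peak is 3, at 1:10pm (Chamber Mixing, Dress Overdub, Full Soundcheck).

3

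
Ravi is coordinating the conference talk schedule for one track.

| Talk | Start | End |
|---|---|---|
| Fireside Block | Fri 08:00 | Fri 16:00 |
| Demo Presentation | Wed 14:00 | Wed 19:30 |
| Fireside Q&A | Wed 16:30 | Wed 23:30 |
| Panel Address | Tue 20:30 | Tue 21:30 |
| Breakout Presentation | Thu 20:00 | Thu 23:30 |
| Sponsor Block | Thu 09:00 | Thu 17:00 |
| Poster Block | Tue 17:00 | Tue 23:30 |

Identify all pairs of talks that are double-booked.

Demo Presentation & Fireside Q&A, Panel Address & Poster Block

Sorted by start: Poster Block, Panel Address, Demo Presentation, Fireside Q&A, Sponsor Block, Breakout Presentation, Fireside Block.
Panel Address starts before Poster Block ends → Poster Block and Panel Address overlap.
Demo Presentation starts after Poster Block ends — done with Poster Block.
Demo Presentation starts after Panel Address ends — done with Panel Address.
Fireside Q&A starts before Demo Presentation ends → Demo Presentation and Fireside Q&A overlap.
Sponsor Block starts after Demo Presentation ends — done with Demo Presentation.
Sponsor Block starts after Fireside Q&A ends — done with Fireside Q&A.
Breakout Presentation starts after Sponsor Block ends — done with Sponsor Block.
Fireside Block starts after Breakout Presentation ends.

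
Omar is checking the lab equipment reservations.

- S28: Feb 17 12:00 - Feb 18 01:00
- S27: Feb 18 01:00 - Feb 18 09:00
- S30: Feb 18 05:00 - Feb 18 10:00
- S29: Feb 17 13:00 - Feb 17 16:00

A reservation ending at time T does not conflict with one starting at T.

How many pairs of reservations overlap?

Check each pair: they overlap iff neither finishes before the other starts.
Sorted by start: S28, S29, S27, S30.
S29 starts before S28 ends → S28 and S29 overlap.
S27 starts exactly when S28 ends (back-to-back, no overlap), so nothing later overlaps S28 either.
S27 starts after S29 ends, so nothing later overlaps S29 either.
S30 starts before S27 ends → S27 and S30 overlap.
Overlapping pairs: S27 & S30, S28 & S29 — 2 in total.

2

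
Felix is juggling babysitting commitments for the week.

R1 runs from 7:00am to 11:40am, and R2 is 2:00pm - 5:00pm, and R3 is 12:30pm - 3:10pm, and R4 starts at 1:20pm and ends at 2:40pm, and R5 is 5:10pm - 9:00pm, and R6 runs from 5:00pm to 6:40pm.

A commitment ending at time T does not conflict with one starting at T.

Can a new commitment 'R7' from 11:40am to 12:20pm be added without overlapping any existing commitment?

Yes — the slot is free

R1: ends 11:40am at or before R7 starts 11:40am → clear.
R3: starts 12:30pm at or after R7 ends 12:20pm → clear.
R4: starts 1:20pm at or after R7 ends 12:20pm → clear.
R2: starts 2:00pm at or after R7 ends 12:20pm → clear.
R6: starts 5:00pm at or after R7 ends 12:20pm → clear.
R5: starts 5:10pm at or after R7 ends 12:20pm → clear.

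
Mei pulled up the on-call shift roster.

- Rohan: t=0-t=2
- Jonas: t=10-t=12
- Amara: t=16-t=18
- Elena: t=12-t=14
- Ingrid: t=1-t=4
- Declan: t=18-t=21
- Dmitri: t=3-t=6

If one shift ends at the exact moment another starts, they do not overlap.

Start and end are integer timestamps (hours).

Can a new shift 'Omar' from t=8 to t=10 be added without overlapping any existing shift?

Rohan: ends t=2 at or before Omar starts t=8 → clear.
Ingrid: ends t=4 at or before Omar starts t=8 → clear.
Dmitri: ends t=6 at or before Omar starts t=8 → clear.
Jonas: starts t=10 at or after Omar ends t=10 → clear.
Elena: starts t=12 at or after Omar ends t=10 → clear.
Amara: starts t=16 at or after Omar ends t=10 → clear.
Declan: starts t=18 at or after Omar ends t=10 → clear.

Yes — the slot is free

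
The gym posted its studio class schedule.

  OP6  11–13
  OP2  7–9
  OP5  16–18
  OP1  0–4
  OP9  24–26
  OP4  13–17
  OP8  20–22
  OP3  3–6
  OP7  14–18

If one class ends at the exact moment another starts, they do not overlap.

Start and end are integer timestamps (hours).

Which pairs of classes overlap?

Sorted by start: OP1, OP3, OP2, OP6, OP4, OP7, OP5, OP8, OP9.
OP3 starts before OP1 ends → OP1 and OP3 overlap.
OP2 starts after OP1 ends — done with OP1.
OP2 starts after OP3 ends — done with OP3.
OP6 starts after OP2 ends — done with OP2.
OP4 starts exactly when OP6 ends (back-to-back, no overlap) — done with OP6.
OP7 starts before OP4 ends → OP4 and OP7 overlap.
OP5 starts before OP4 ends → OP4 and OP5 overlap.
OP8 starts after OP4 ends — done with OP4.
OP5 starts before OP7 ends → OP7 and OP5 overlap.
OP8 starts after OP7 ends — done with OP7.
OP8 starts after OP5 ends — done with OP5.
OP9 starts after OP8 ends.

OP1 & OP3, OP4 & OP5, OP4 & OP7, OP5 & OP7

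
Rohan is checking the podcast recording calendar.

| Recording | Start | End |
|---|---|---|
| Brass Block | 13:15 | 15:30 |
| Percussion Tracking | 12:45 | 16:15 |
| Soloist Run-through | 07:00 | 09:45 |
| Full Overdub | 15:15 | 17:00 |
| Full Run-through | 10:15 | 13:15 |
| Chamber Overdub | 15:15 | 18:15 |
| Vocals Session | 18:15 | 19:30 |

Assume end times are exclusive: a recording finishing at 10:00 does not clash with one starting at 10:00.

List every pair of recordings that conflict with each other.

Sorted by start: Soloist Run-through, Full Run-through, Percussion Tracking, Brass Block, Full Overdub, Chamber Overdub, Vocals Session.
Full Run-through starts after Soloist Run-through ends; Soloist Run-through is clear from here.
Percussion Tracking starts before Full Run-through ends → Full Run-through and Percussion Tracking overlap.
Brass Block starts exactly when Full Run-through ends (back-to-back, no overlap); Full Run-through is clear from here.
Brass Block starts before Percussion Tracking ends → Percussion Tracking and Brass Block overlap.
Full Overdub starts before Percussion Tracking ends → Percussion Tracking and Full Overdub overlap.
Chamber Overdub starts before Percussion Tracking ends → Percussion Tracking and Chamber Overdub overlap.
Vocals Session starts after Percussion Tracking ends.
Full Overdub starts before Brass Block ends → Brass Block and Full Overdub overlap.
Chamber Overdub starts before Brass Block ends → Brass Block and Chamber Overdub overlap.
Vocals Session starts after Brass Block ends.
Chamber Overdub starts before Full Overdub ends → Full Overdub and Chamber Overdub overlap.
Vocals Session starts after Full Overdub ends.
Vocals Session starts exactly when Chamber Overdub ends (back-to-back, no overlap).

Brass Block & Chamber Overdub, Brass Block & Full Overdub, Brass Block & Percussion Tracking, Chamber Overdub & Full Overdub, Chamber Overdub & Percussion Tracking, Full Overdub & Percussion Tracking, Full Run-through & Percussion Tracking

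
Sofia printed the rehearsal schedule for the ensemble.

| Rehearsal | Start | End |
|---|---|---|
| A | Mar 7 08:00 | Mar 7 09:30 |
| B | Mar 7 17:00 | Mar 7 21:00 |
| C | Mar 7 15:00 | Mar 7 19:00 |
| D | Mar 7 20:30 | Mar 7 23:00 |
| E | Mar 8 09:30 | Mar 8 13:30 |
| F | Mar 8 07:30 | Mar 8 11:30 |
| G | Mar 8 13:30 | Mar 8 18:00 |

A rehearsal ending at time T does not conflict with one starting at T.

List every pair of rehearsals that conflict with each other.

B & C, B & D, E & F

Sorted by start: A, C, B, D, F, E, G.
C starts after A ends, so A has no further overlaps.
B starts before C ends → C and B overlap.
D starts after C ends, so C has no further overlaps.
D starts before B ends → B and D overlap.
F starts after B ends, so B has no further overlaps.
F starts after D ends, so D has no further overlaps.
E starts before F ends → F and E overlap.
G starts after F ends.
G starts exactly when E ends (back-to-back, no overlap).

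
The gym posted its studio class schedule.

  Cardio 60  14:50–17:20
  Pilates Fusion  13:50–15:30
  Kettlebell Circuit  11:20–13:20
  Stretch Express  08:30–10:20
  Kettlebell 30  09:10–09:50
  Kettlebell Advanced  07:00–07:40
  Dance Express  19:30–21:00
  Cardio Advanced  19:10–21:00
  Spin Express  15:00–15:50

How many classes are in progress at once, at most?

3

Sort all start/end points and keep a running count:
07:00 start Kettlebell Advanced → 1
07:40 end Kettlebell Advanced → 0
08:30 start Stretch Express → 1
09:10 start Kettlebell 30 → 2
09:50 end Kettlebell 30 → 1
10:20 end Stretch Express → 0
11:20 start Kettlebell Circuit → 1
13:20 end Kettlebell Circuit → 0
13:50 start Pilates Fusion → 1
14:50 start Cardio 60 → 2
15:00 start Spin Express → 3
15:30 end Pilates Fusion → 2
15:50 end Spin Express → 1
17:20 end Cardio 60 → 0
19:10 start Cardio Advanced → 1
19:30 start Dance Express → 2
21:00 end Cardio Advanced → 1
21:00 end Dance Express → 0
Peak is 3, at 15:00 (Cardio 60, Pilates Fusion, Spin Express).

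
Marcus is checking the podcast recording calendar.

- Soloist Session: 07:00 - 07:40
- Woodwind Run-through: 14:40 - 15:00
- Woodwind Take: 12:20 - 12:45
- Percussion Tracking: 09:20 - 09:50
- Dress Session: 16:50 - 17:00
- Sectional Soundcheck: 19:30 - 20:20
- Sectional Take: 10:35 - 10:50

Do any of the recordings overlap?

No

Check each pair: they overlap iff neither finishes before the other starts.
Sorted by start: Soloist Session, Percussion Tracking, Sectional Take, Woodwind Take, Woodwind Run-through, Dress Session, Sectional Soundcheck.
Percussion Tracking starts after Soloist Session ends; Soloist Session is clear from here.
Sectional Take starts after Percussion Tracking ends; Percussion Tracking is clear from here.
Woodwind Take starts after Sectional Take ends; Sectional Take is clear from here.
Woodwind Run-through starts after Woodwind Take ends; Woodwind Take is clear from here.
Dress Session starts after Woodwind Run-through ends; Woodwind Run-through is clear from here.
Sectional Soundcheck starts after Dress Session ends.
Every pair is clear; the schedule has no overlaps.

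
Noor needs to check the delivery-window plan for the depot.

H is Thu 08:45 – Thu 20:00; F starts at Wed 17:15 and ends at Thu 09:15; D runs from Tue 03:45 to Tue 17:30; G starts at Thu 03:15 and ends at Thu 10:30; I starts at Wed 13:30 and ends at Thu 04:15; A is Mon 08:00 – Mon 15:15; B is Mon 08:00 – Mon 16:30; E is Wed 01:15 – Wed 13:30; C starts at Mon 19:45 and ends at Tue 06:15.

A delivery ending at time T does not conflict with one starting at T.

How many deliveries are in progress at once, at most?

3

Sweep the timeline, counting +1 at each start and −1 at each end (ends before starts at a tie):
Mon 08:00 start A → 1
Mon 08:00 start B → 2
Mon 15:15 end A → 1
Mon 16:30 end B → 0
Mon 19:45 start C → 1
Tue 03:45 start D → 2
Tue 06:15 end C → 1
Tue 17:30 end D → 0
Wed 01:15 start E → 1
Wed 13:30 end E → 0
Wed 13:30 start I → 1
Wed 17:15 start F → 2
Thu 03:15 start G → 3
Thu 04:15 end I → 2
Thu 08:45 start H → 3
Thu 09:15 end F → 2
Thu 10:30 end G → 1
Thu 20:00 end H → 0
Peak is 3, at Thu 03:15 (F, G, I).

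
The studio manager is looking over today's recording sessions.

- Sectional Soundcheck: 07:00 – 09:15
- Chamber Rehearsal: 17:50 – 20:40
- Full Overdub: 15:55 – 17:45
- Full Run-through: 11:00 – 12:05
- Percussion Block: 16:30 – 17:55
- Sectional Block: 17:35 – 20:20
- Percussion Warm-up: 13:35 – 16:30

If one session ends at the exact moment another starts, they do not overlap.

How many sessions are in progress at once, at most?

Sort all start/end points and keep a running count:
07:00 start Sectional Soundcheck → 1
09:15 end Sectional Soundcheck → 0
11:00 start Full Run-through → 1
12:05 end Full Run-through → 0
13:35 start Percussion Warm-up → 1
15:55 start Full Overdub → 2
16:30 end Percussion Warm-up → 1
16:30 start Percussion Block → 2
17:35 start Sectional Block → 3
17:45 end Full Overdub → 2
17:50 start Chamber Rehearsal → 3
17:55 end Percussion Block → 2
20:20 end Sectional Block → 1
20:40 end Chamber Rehearsal → 0
Peak is 3, at 17:35 (Full Overdub, Percussion Block, Sectional Block).

3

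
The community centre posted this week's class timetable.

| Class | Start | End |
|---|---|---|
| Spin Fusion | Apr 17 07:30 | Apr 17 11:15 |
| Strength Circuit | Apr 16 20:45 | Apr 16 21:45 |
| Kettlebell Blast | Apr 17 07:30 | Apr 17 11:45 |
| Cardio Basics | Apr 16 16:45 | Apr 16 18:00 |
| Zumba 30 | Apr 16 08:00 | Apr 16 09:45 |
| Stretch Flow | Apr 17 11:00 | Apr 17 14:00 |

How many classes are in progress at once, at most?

3

Walk through starts and ends in time order (an end at T is processed before a start at T):
Apr 16 08:00 start Zumba 30 → 1
Apr 16 09:45 end Zumba 30 → 0
Apr 16 16:45 start Cardio Basics → 1
Apr 16 18:00 end Cardio Basics → 0
Apr 16 20:45 start Strength Circuit → 1
Apr 16 21:45 end Strength Circuit → 0
Apr 17 07:30 start Kettlebell Blast → 1
Apr 17 07:30 start Spin Fusion → 2
Apr 17 11:00 start Stretch Flow → 3
Apr 17 11:15 end Spin Fusion → 2
Apr 17 11:45 end Kettlebell Blast → 1
Apr 17 14:00 end Stretch Flow → 0
Peak is 3, at Apr 17 11:00 (Kettlebell Blast, Spin Fusion, Stretch Flow).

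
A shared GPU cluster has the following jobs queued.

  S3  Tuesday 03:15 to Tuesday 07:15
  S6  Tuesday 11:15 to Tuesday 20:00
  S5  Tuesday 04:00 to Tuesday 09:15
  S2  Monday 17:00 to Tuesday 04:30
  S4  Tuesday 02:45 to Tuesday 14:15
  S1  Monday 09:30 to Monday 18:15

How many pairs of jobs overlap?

8

Sorted by start: S1, S2, S4, S3, S5, S6.
S2 starts before S1 ends → S1 and S2 overlap.
S4 starts after S1 ends, so nothing later overlaps S1 either.
S4 starts before S2 ends → S2 and S4 overlap.
S3 starts before S2 ends → S2 and S3 overlap.
S5 starts before S2 ends → S2 and S5 overlap.
S6 starts after S2 ends.
S3 starts before S4 ends → S4 and S3 overlap.
S5 starts before S4 ends → S4 and S5 overlap.
S6 starts before S4 ends → S4 and S6 overlap.
S5 starts before S3 ends → S3 and S5 overlap.
S6 starts after S3 ends.
S6 starts after S5 ends.
Overlapping pairs: S1 & S2, S2 & S3, S2 & S4, S2 & S5, S3 & S4, S3 & S5, S4 & S5, S4 & S6 — 8 in total.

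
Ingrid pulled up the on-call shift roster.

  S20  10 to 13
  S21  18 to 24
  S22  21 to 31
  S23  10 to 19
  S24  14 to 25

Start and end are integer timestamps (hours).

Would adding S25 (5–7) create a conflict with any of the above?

No — it doesn't clash with anything

S20: starts 10 at or after S25 ends 7 → clear.
S23: starts 10 at or after S25 ends 7 → clear.
S24: starts 14 at or after S25 ends 7 → clear.
S21: starts 18 at or after S25 ends 7 → clear.
S22: starts 21 at or after S25 ends 7 → clear.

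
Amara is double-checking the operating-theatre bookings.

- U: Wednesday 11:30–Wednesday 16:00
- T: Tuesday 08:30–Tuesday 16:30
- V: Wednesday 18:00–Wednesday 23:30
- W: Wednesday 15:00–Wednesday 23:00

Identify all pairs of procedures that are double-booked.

Sorted by start: T, U, W, V.
U starts after T ends; T is clear from here.
W starts before U ends → U and W overlap.
V starts after U ends.
V starts before W ends → W and V overlap.

U & W, V & W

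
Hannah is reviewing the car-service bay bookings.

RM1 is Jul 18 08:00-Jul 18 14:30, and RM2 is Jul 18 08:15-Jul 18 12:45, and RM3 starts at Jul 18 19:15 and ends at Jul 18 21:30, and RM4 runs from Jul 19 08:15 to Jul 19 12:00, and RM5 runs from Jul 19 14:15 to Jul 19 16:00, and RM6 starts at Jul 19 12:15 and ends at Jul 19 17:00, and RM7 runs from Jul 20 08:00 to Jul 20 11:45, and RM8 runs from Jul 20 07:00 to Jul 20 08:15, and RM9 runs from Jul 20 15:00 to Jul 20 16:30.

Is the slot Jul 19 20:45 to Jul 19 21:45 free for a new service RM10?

RM1: ends Jul 18 14:30 at or before RM10 starts Jul 19 20:45 → clear.
RM2: ends Jul 18 12:45 at or before RM10 starts Jul 19 20:45 → clear.
RM3: ends Jul 18 21:30 at or before RM10 starts Jul 19 20:45 → clear.
RM4: ends Jul 19 12:00 at or before RM10 starts Jul 19 20:45 → clear.
RM6: ends Jul 19 17:00 at or before RM10 starts Jul 19 20:45 → clear.
RM5: ends Jul 19 16:00 at or before RM10 starts Jul 19 20:45 → clear.
RM8: starts Jul 20 07:00 at or after RM10 ends Jul 19 21:45 → clear.
RM7: starts Jul 20 08:00 at or after RM10 ends Jul 19 21:45 → clear.
RM9: starts Jul 20 15:00 at or after RM10 ends Jul 19 21:45 → clear.

Yes — the slot is free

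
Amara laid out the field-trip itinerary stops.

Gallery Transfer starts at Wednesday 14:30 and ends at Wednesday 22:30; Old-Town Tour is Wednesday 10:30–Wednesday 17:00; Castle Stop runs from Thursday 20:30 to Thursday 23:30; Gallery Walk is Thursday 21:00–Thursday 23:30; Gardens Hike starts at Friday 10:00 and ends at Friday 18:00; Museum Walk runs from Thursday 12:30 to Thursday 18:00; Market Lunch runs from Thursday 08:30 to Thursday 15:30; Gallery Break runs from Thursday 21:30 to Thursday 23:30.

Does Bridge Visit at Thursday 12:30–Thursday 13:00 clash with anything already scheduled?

Old-Town Tour: ends Wednesday 17:00 at or before Bridge Visit starts Thursday 12:30 → clear.
Gallery Transfer: ends Wednesday 22:30 at or before Bridge Visit starts Thursday 12:30 → clear.
Market Lunch: starts Thursday 08:30 before Bridge Visit ends Thursday 13:00, and ends Thursday 15:30 after Bridge Visit starts Thursday 12:30 → overlap.
Museum Walk: starts Thursday 12:30 before Bridge Visit ends Thursday 13:00, and ends Thursday 18:00 after Bridge Visit starts Thursday 12:30 → overlap.
Castle Stop: starts Thursday 20:30 at or after Bridge Visit ends Thursday 13:00 → clear.
Gallery Walk: starts Thursday 21:00 at or after Bridge Visit ends Thursday 13:00 → clear.
Gallery Break: starts Thursday 21:30 at or after Bridge Visit ends Thursday 13:00 → clear.
Gardens Hike: starts Friday 10:00 at or after Bridge Visit ends Thursday 13:00 → clear.
Bridge Visit overlaps Market Lunch, Museum Walk.

Yes — it overlaps Market Lunch, Museum Walk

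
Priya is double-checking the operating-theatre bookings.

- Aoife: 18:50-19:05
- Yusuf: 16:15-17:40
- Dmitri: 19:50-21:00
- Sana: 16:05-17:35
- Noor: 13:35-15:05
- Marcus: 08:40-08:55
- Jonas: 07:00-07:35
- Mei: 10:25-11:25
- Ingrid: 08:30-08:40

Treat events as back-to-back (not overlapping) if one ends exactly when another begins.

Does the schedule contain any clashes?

Yes

Two intervals overlap when each starts before the other ends.
Sorted by start: Jonas, Ingrid, Marcus, Mei, Noor, Sana, Yusuf, Aoife, Dmitri.
Ingrid starts after Jonas ends — done with Jonas.
Marcus starts exactly when Ingrid ends (back-to-back, no overlap) — done with Ingrid.
Mei starts after Marcus ends — done with Marcus.
Noor starts after Mei ends — done with Mei.
Sana starts after Noor ends — done with Noor.
Yusuf starts before Sana ends → Sana and Yusuf overlap.
That's a conflict, so the schedule is not conflict-free.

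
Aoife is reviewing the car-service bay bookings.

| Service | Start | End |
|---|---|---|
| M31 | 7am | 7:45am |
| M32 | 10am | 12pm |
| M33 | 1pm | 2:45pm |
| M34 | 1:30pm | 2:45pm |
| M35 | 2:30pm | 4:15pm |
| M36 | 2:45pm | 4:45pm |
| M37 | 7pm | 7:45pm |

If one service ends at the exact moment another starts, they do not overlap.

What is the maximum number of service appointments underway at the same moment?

3

Sort all start/end points and keep a running count:
7am start M31 → 1
7:45am end M31 → 0
10am start M32 → 1
12pm end M32 → 0
1pm start M33 → 1
1:30pm start M34 → 2
2:30pm start M35 → 3
2:45pm end M33 → 2
2:45pm end M34 → 1
2:45pm start M36 → 2
4:15pm end M35 → 1
4:45pm end M36 → 0
7pm start M37 → 1
7:45pm end M37 → 0
Peak is 3, at 2:30pm (M33, M34, M35).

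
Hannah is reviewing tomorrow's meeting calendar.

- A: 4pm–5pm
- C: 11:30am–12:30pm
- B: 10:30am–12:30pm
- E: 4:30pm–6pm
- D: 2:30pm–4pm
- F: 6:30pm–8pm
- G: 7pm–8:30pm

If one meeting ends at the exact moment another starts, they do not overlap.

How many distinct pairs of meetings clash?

3

Sorted by start: B, C, D, A, E, F, G.
C starts before B ends → B and C overlap.
D starts after B ends, so nothing later overlaps B either.
D starts after C ends, so nothing later overlaps C either.
A starts exactly when D ends (back-to-back, no overlap), so nothing later overlaps D either.
E starts before A ends → A and E overlap.
F starts after A ends, so nothing later overlaps A either.
F starts after E ends, so nothing later overlaps E either.
G starts before F ends → F and G overlap.
Overlapping pairs: A & E, B & C, F & G — 3 in total.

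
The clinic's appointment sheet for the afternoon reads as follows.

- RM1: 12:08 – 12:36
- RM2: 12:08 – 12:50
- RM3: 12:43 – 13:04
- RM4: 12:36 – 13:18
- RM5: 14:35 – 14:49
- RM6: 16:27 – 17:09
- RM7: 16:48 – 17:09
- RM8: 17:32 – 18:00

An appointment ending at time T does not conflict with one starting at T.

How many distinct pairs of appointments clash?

Sorted by start: RM1, RM2, RM4, RM3, RM5, RM6, RM7, RM8.
RM2 starts before RM1 ends → RM1 and RM2 overlap.
RM4 starts exactly when RM1 ends (back-to-back, no overlap), so nothing later overlaps RM1 either.
RM4 starts before RM2 ends → RM2 and RM4 overlap.
RM3 starts before RM2 ends → RM2 and RM3 overlap.
RM5 starts after RM2 ends, so nothing later overlaps RM2 either.
RM3 starts before RM4 ends → RM4 and RM3 overlap.
RM5 starts after RM4 ends, so nothing later overlaps RM4 either.
RM5 starts after RM3 ends, so nothing later overlaps RM3 either.
RM6 starts after RM5 ends, so nothing later overlaps RM5 either.
RM7 starts before RM6 ends → RM6 and RM7 overlap.
RM8 starts after RM6 ends.
RM8 starts after RM7 ends.
Overlapping pairs: RM1 & RM2, RM2 & RM3, RM2 & RM4, RM3 & RM4, RM6 & RM7 — 5 in total.

5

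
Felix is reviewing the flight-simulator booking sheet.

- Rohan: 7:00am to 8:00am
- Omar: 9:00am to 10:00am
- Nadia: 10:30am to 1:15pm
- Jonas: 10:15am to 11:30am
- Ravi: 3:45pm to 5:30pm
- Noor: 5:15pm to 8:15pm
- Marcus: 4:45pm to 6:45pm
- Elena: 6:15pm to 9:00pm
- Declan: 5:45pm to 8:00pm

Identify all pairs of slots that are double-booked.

Sorted by start: Rohan, Omar, Jonas, Nadia, Ravi, Marcus, Noor, Declan, Elena.
Omar starts after Rohan ends; Rohan is clear from here.
Jonas starts after Omar ends; Omar is clear from here.
Nadia starts before Jonas ends → Jonas and Nadia overlap.
Ravi starts after Jonas ends; Jonas is clear from here.
Ravi starts after Nadia ends; Nadia is clear from here.
Marcus starts before Ravi ends → Ravi and Marcus overlap.
Noor starts before Ravi ends → Ravi and Noor overlap.
Declan starts after Ravi ends; Ravi is clear from here.
Noor starts before Marcus ends → Marcus and Noor overlap.
Declan starts before Marcus ends → Marcus and Declan overlap.
Elena starts before Marcus ends → Marcus and Elena overlap.
Declan starts before Noor ends → Noor and Declan overlap.
Elena starts before Noor ends → Noor and Elena overlap.
Elena starts before Declan ends → Declan and Elena overlap.

Declan & Elena, Declan & Marcus, Declan & Noor, Elena & Marcus, Elena & Noor, Jonas & Nadia, Marcus & Noor, Marcus & Ravi, Noor & Ravi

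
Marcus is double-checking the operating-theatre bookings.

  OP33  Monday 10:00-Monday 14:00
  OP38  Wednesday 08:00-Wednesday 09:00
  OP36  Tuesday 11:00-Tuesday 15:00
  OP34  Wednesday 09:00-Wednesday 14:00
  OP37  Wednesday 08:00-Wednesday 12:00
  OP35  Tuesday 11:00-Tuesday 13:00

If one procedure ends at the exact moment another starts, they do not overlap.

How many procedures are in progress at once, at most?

Sort all start/end points and keep a running count:
Monday 10:00 start OP33 → 1
Monday 14:00 end OP33 → 0
Tuesday 11:00 start OP35 → 1
Tuesday 11:00 start OP36 → 2
Tuesday 13:00 end OP35 → 1
Tuesday 15:00 end OP36 → 0
Wednesday 08:00 start OP37 → 1
Wednesday 08:00 start OP38 → 2
Wednesday 09:00 end OP38 → 1
Wednesday 09:00 start OP34 → 2
Wednesday 12:00 end OP37 → 1
Wednesday 14:00 end OP34 → 0
Peak is 2, at Tuesday 11:00 (OP35, OP36).

2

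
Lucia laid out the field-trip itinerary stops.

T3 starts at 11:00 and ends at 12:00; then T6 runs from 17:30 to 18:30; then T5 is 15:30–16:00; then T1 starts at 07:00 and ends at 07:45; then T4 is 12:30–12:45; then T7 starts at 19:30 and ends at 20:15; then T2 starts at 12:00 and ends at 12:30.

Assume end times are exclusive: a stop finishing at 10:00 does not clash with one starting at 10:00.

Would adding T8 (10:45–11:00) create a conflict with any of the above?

No — it doesn't clash with anything

T1: ends 07:45 at or before T8 starts 10:45 → clear.
T3: starts 11:00 at or after T8 ends 11:00 → clear.
T2: starts 12:00 at or after T8 ends 11:00 → clear.
T4: starts 12:30 at or after T8 ends 11:00 → clear.
T5: starts 15:30 at or after T8 ends 11:00 → clear.
T6: starts 17:30 at or after T8 ends 11:00 → clear.
T7: starts 19:30 at or after T8 ends 11:00 → clear.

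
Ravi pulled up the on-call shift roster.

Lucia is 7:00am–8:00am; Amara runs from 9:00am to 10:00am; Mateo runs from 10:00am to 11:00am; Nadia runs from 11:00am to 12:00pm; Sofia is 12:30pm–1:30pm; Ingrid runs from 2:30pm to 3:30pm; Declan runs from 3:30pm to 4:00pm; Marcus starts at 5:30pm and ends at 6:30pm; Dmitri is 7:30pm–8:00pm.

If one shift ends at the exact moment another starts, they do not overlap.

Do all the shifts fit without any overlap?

Sorted by start: Lucia, Amara, Mateo, Nadia, Sofia, Ingrid, Declan, Marcus, Dmitri.
Amara starts after Lucia ends — done with Lucia.
Mateo starts exactly when Amara ends (back-to-back, no overlap) — done with Amara.
Nadia starts exactly when Mateo ends (back-to-back, no overlap) — done with Mateo.
Sofia starts after Nadia ends — done with Nadia.
Ingrid starts after Sofia ends — done with Sofia.
Declan starts exactly when Ingrid ends (back-to-back, no overlap) — done with Ingrid.
Marcus starts after Declan ends — done with Declan.
Dmitri starts after Marcus ends.
Every pair is clear; the schedule has no overlaps.

Yes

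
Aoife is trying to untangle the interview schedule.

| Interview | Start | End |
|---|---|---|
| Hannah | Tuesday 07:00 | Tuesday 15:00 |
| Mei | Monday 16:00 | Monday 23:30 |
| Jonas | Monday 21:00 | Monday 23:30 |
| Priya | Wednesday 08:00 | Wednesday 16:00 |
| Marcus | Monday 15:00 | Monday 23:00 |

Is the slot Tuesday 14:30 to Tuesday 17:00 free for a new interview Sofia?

No — it overlaps Hannah

Marcus: ends Monday 23:00 at or before Sofia starts Tuesday 14:30 → clear.
Mei: ends Monday 23:30 at or before Sofia starts Tuesday 14:30 → clear.
Jonas: ends Monday 23:30 at or before Sofia starts Tuesday 14:30 → clear.
Hannah: starts Tuesday 07:00 before Sofia ends Tuesday 17:00, and ends Tuesday 15:00 after Sofia starts Tuesday 14:30 → overlap.
Priya: starts Wednesday 08:00 at or after Sofia ends Tuesday 17:00 → clear.
Sofia overlaps Hannah.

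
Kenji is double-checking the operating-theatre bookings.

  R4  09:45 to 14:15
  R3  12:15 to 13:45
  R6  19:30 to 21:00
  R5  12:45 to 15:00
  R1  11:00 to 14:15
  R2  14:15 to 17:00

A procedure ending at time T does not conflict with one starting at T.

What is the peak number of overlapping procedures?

Sort all start/end points and keep a running count:
09:45 start R4 → 1
11:00 start R1 → 2
12:15 start R3 → 3
12:45 start R5 → 4
13:45 end R3 → 3
14:15 end R1 → 2
14:15 end R4 → 1
14:15 start R2 → 2
15:00 end R5 → 1
17:00 end R2 → 0
19:30 start R6 → 1
21:00 end R6 → 0
Peak is 4, at 12:45 (R1, R3, R4, R5).

4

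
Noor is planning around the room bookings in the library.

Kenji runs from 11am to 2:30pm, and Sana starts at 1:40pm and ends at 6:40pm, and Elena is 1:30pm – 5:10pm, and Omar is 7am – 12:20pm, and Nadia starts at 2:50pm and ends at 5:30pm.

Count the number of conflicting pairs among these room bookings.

Sorted by start: Omar, Kenji, Elena, Sana, Nadia.
Kenji starts before Omar ends → Omar and Kenji overlap.
Elena starts after Omar ends; Omar is clear from here.
Elena starts before Kenji ends → Kenji and Elena overlap.
Sana starts before Kenji ends → Kenji and Sana overlap.
Nadia starts after Kenji ends.
Sana starts before Elena ends → Elena and Sana overlap.
Nadia starts before Elena ends → Elena and Nadia overlap.
Nadia starts before Sana ends → Sana and Nadia overlap.
Overlapping pairs: Elena & Kenji, Elena & Nadia, Elena & Sana, Kenji & Omar, Kenji & Sana, Nadia & Sana — 6 in total.

6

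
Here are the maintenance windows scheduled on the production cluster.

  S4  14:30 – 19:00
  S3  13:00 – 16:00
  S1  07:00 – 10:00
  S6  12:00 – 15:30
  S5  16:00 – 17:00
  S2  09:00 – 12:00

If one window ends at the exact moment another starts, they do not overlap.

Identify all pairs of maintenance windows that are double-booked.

Two intervals overlap when each starts before the other ends.
Sorted by start: S1, S2, S6, S3, S4, S5.
S2 starts before S1 ends → S1 and S2 overlap.
S6 starts after S1 ends, so nothing later overlaps S1 either.
S6 starts exactly when S2 ends (back-to-back, no overlap), so nothing later overlaps S2 either.
S3 starts before S6 ends → S6 and S3 overlap.
S4 starts before S6 ends → S6 and S4 overlap.
S5 starts after S6 ends.
S4 starts before S3 ends → S3 and S4 overlap.
S5 starts exactly when S3 ends (back-to-back, no overlap).
S5 starts before S4 ends → S4 and S5 overlap.

S1 & S2, S3 & S4, S3 & S6, S4 & S5, S4 & S6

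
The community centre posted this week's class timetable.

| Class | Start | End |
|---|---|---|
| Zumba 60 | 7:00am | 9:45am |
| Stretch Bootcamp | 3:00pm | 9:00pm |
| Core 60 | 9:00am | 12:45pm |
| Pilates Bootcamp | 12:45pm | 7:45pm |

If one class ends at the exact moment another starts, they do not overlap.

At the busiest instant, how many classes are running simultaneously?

2

Walk through starts and ends in time order (an end at T is processed before a start at T):
7:00am start Zumba 60 → 1
9:00am start Core 60 → 2
9:45am end Zumba 60 → 1
12:45pm end Core 60 → 0
12:45pm start Pilates Bootcamp → 1
3:00pm start Stretch Bootcamp → 2
7:45pm end Pilates Bootcamp → 1
9:00pm end Stretch Bootcamp → 0
Peak is 2, at 9:00am (Core 60, Zumba 60).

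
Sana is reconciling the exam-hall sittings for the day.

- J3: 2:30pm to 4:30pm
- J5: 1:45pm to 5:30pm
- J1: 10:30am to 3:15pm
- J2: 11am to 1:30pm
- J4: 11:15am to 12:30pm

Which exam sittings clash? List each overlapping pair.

Sorted by start: J1, J2, J4, J5, J3.
J2 starts before J1 ends → J1 and J2 overlap.
J4 starts before J1 ends → J1 and J4 overlap.
J5 starts before J1 ends → J1 and J5 overlap.
J3 starts before J1 ends → J1 and J3 overlap.
J4 starts before J2 ends → J2 and J4 overlap.
J5 starts after J2 ends — done with J2.
J5 starts after J4 ends — done with J4.
J3 starts before J5 ends → J5 and J3 overlap.

J1 & J2, J1 & J3, J1 & J4, J1 & J5, J2 & J4, J3 & J5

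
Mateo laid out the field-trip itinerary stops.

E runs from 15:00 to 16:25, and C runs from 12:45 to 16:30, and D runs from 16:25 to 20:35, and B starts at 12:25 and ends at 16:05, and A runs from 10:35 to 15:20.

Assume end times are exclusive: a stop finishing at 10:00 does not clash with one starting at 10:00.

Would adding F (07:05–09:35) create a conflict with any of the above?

No — it doesn't clash with anything

A: starts 10:35 at or after F ends 09:35 → clear.
B: starts 12:25 at or after F ends 09:35 → clear.
C: starts 12:45 at or after F ends 09:35 → clear.
E: starts 15:00 at or after F ends 09:35 → clear.
D: starts 16:25 at or after F ends 09:35 → clear.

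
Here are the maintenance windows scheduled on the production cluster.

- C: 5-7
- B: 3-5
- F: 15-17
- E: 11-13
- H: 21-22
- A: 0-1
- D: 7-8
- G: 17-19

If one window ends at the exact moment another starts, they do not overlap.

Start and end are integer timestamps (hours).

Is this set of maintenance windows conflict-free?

Check each pair: they overlap iff neither finishes before the other starts.
Sorted by start: A, B, C, D, E, F, G, H.
B starts after A ends, so A has no further overlaps.
C starts exactly when B ends (back-to-back, no overlap), so B has no further overlaps.
D starts exactly when C ends (back-to-back, no overlap), so C has no further overlaps.
E starts after D ends, so D has no further overlaps.
F starts after E ends, so E has no further overlaps.
G starts exactly when F ends (back-to-back, no overlap), so F has no further overlaps.
H starts after G ends.
Every pair is clear; the schedule has no overlaps.

Yes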